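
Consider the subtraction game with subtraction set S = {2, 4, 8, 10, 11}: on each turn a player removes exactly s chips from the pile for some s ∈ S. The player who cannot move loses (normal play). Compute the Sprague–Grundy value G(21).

n :  0  1  2  3  4  5  6  7  8  9 10 11 12 13 14 15 16 17 18 19 20 21
G :  0  0  1  1  2  2  0  0  1  1  2  2  3  0  4  1  5  2  3  0  0  1

1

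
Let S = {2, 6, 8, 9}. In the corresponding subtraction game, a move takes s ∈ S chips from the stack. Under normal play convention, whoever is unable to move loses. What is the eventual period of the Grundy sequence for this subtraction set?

15

n :  0  1  2  3  4  5  6  7  8  9 10 11 12 13 14 15 16 17 18 19 20 21 22 23 24 25 26 27 28 29 30 31
G :  0  0  1  1  0  0  1  1  2  2  3  3  2  2  3  0  0  1  1  0  0  1  1  2  2  3  3  2  2  3  0  0
G(n+15) = G(n) holds for n = 0,…,8 (a full window of length max(S) = 9), so the sequence is purely periodic with period 15.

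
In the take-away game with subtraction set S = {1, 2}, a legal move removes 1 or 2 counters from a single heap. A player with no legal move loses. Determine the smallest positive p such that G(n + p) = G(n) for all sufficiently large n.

3

n :  0  1  2  3  4  5  6  7  8  9 10 11 12 13 14
G :  0  1  2  0  1  2  0  1  2  0  1  2  0  1  2
G(n+3) = G(n) holds for n = 0,…,1 (a full window of length max(S) = 2), so the sequence is purely periodic with period 3.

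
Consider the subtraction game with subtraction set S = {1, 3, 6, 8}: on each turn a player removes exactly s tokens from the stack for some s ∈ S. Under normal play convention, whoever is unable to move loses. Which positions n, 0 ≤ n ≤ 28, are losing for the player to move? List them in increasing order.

0, 2, 4, 9, 11, 13, 18, 20, 22, 27

G(0) = 0
G(1) = mex{0} = 1
G(2) = mex{1} = 0
G(3) = mex{0,0} = 1
G(4) = mex{1,1} = 0
G(5) = mex{0,0} = 1
G(6) = mex{1,1,0} = 2
G(7) = mex{2,0,1} = 3
G(8) = mex{3,1,0,0} = 2
G(9) = mex{2,2,1,1} = 0
G(10) = mex{0,3,0,0} = 1
G(11) = mex{1,2,1,1} = 0
G(12) = mex{0,0,2,0} = 1
G(13) = mex{1,1,3,1} = 0
G(14) = mex{0,0,2,2} = 1
G(15) = mex{1,1,0,3} = 2
G(16) = mex{2,0,1,2} = 3
G(17) = mex{3,1,0,0} = 2
G(18) = mex{2,2,1,1} = 0
G(19) = mex{0,3,0,0} = 1
G(20) = mex{1,2,1,1} = 0
G(21) = mex{0,0,2,0} = 1
G(22) = mex{1,1,3,1} = 0
G(23) = mex{0,0,2,2} = 1
G(24) = mex{1,1,0,3} = 2
G(25) = mex{2,0,1,2} = 3
G(26) = mex{3,1,0,0} = 2
G(27) = mex{2,2,1,1} = 0
G(28) = mex{0,3,0,0} = 1
P-positions are exactly the n with G(n) = 0.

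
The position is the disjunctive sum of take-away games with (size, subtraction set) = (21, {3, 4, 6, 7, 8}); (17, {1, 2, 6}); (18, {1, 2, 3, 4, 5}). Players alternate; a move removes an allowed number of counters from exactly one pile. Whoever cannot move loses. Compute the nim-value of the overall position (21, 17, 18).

Pile A, S = {3, 4, 6, 7, 8}:
G(0) = 0
G(1) = mex{} = 0
G(2) = mex{} = 0
G(3) = mex{0} = 1
G(4) = mex{0,0} = 1
G(5) = mex{0,0} = 1
G(6) = mex{1,0,0} = 2
G(7) = mex{1,1,0,0} = 2
G(8) = mex{1,1,0,0,0} = 2
G(9) = mex{2,1,1,0,0} = 3
G(10) = mex{2,2,1,1,0} = 3
G(11) = mex{2,2,1,1,1} = 0
G(12) = mex{3,2,2,1,1} = 0
G(13) = mex{3,3,2,2,1} = 0
G(14) = mex{0,3,2,2,2} = 1
G(15) = mex{0,0,3,2,2} = 1
G(16) = mex{0,0,3,3,2} = 1
G(17) = mex{1,0,0,3,3} = 2
G(18) = mex{1,1,0,0,3} = 2
G(19) = mex{1,1,0,0,0} = 2
G(20) = mex{2,1,1,0,0} = 3
G(21) = mex{2,2,1,1,0} = 3
G_A(21) = 3.
Pile B, S = {1, 2, 6}:
n :  0  1  2  3  4  5  6  7  8  9 10 11 12 13 14 15 16 17
G :  0  1  2  0  1  2  3  0  1  2  0  1  2  3  0  1  2  0
G_B(17) = 0.
Pile C, S = {1, 2, 3, 4, 5}:
G(0) = 0
G(1) = mex{0} = 1
G(2) = mex{1,0} = 2
G(3) = mex{2,1,0} = 3
G(4) = mex{3,2,1,0} = 4
G(5) = mex{4,3,2,1,0} = 5
G(6) = mex{5,4,3,2,1} = 0
G(7) = mex{0,5,4,3,2} = 1
G(8) = mex{1,0,5,4,3} = 2
G(9) = mex{2,1,0,5,4} = 3
G(10) = mex{3,2,1,0,5} = 4
G(11) = mex{4,3,2,1,0} = 5
G(12) = mex{5,4,3,2,1} = 0
G(13) = mex{0,5,4,3,2} = 1
G(14) = mex{1,0,5,4,3} = 2
G(15) = mex{2,1,0,5,4} = 3
G(16) = mex{3,2,1,0,5} = 4
G(17) = mex{4,3,2,1,0} = 5
G(18) = mex{5,4,3,2,1} = 0
G_C(18) = 0.
Combined Grundy value = 3 ⊕ 0 ⊕ 0 = 3.

3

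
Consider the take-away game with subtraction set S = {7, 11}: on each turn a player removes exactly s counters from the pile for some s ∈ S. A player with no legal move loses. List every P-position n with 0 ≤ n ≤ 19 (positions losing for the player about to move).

n :  0  1  2  3  4  5  6  7  8  9 10 11 12 13 14 15 16 17 18 19
G :  0  0  0  0  0  0  0  1  1  1  1  1  1  1  2  2  2  2  0  0
P-positions are exactly the n with G(n) = 0.

0, 1, 2, 3, 4, 5, 6, 18, 19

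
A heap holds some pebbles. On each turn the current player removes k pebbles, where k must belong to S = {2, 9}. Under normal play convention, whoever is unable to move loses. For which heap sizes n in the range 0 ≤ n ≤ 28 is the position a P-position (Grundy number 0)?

0, 1, 4, 5, 8, 11, 12, 15, 16, 19, 22, 23, 26, 27

G(0) = 0
G(1) = mex{} = 0
G(2) = mex{0} = 1
G(3) = mex{0} = 1
G(4) = mex{1} = 0
G(5) = mex{1} = 0
G(6) = mex{0} = 1
G(7) = mex{0} = 1
G(8) = mex{1} = 0
G(9) = mex{1,0} = 2
G(10) = mex{0,0} = 1
G(11) = mex{2,1} = 0
G(12) = mex{1,1} = 0
G(13) = mex{0,0} = 1
G(14) = mex{0,0} = 1
G(15) = mex{1,1} = 0
G(16) = mex{1,1} = 0
G(17) = mex{0,0} = 1
G(18) = mex{0,2} = 1
G(19) = mex{1,1} = 0
G(20) = mex{1,0} = 2
G(21) = mex{0,0} = 1
G(22) = mex{2,1} = 0
G(23) = mex{1,1} = 0
G(24) = mex{0,0} = 1
G(25) = mex{0,0} = 1
G(26) = mex{1,1} = 0
G(27) = mex{1,1} = 0
G(28) = mex{0,0} = 1
P-positions are exactly the n with G(n) = 0.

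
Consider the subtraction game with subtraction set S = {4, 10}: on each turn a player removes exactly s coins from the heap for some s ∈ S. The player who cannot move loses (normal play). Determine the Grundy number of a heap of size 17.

0

G(0) = 0
G(1) = mex{} = 0
G(2) = mex{} = 0
G(3) = mex{} = 0
G(4) = mex{0} = 1
G(5) = mex{0} = 1
G(6) = mex{0} = 1
G(7) = mex{0} = 1
G(8) = mex{1} = 0
G(9) = mex{1} = 0
G(10) = mex{1,0} = 2
G(11) = mex{1,0} = 2
G(12) = mex{0,0} = 1
G(13) = mex{0,0} = 1
G(14) = mex{2,1} = 0
G(15) = mex{2,1} = 0
G(16) = mex{1,1} = 0
G(17) = mex{1,1} = 0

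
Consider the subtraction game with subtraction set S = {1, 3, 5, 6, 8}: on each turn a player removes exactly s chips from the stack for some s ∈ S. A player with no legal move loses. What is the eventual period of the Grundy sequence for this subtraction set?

11

G(0) = 0
G(1) = mex{0} = 1
G(2) = mex{1} = 0
G(3) = mex{0,0} = 1
G(4) = mex{1,1} = 0
G(5) = mex{0,0,0} = 1
G(6) = mex{1,1,1,0} = 2
G(7) = mex{2,0,0,1} = 3
G(8) = mex{3,1,1,0,0} = 2
G(9) = mex{2,2,0,1,1} = 3
G(10) = mex{3,3,1,0,0} = 2
G(11) = mex{2,2,2,1,1} = 0
G(12) = mex{0,3,3,2,0} = 1
G(13) = mex{1,2,2,3,1} = 0
G(14) = mex{0,0,3,2,2} = 1
G(15) = mex{1,1,2,3,3} = 0
G(16) = mex{0,0,0,2,2} = 1
G(17) = mex{1,1,1,0,3} = 2
G(18) = mex{2,0,0,1,2} = 3
G(19) = mex{3,1,1,0,0} = 2
G(20) = mex{2,2,0,1,1} = 3
G(21) = mex{3,3,1,0,0} = 2
G(22) = mex{2,2,2,1,1} = 0
G(23) = mex{0,3,3,2,0} = 1
G(n+11) = G(n) holds for n = 0,…,7 (a full window of length max(S) = 8), so the sequence is purely periodic with period 11.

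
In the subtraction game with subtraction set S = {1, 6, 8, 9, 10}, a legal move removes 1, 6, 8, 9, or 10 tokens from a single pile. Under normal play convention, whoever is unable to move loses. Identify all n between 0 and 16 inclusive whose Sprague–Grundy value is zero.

G(0) = 0
G(1) = mex{0} = 1
G(2) = mex{1} = 0
G(3) = mex{0} = 1
G(4) = mex{1} = 0
G(5) = mex{0} = 1
G(6) = mex{1,0} = 2
G(7) = mex{2,1} = 0
G(8) = mex{0,0,0} = 1
G(9) = mex{1,1,1,0} = 2
G(10) = mex{2,0,0,1,0} = 3
G(11) = mex{3,1,1,0,1} = 2
G(12) = mex{2,2,0,1,0} = 3
G(13) = mex{3,0,1,0,1} = 2
G(14) = mex{2,1,2,1,0} = 3
G(15) = mex{3,2,0,2,1} = 4
G(16) = mex{4,3,1,0,2} = 5
P-positions are exactly the n with G(n) = 0.

0, 2, 4, 7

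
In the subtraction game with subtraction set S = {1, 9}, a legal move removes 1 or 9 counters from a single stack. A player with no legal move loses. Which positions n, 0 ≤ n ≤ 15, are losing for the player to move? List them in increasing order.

0, 2, 4, 6, 8, 10, 12, 14

G(0) = 0
G(1) = mex{0} = 1
G(2) = mex{1} = 0
G(3) = mex{0} = 1
G(4) = mex{1} = 0
G(5) = mex{0} = 1
G(6) = mex{1} = 0
G(7) = mex{0} = 1
G(8) = mex{1} = 0
G(9) = mex{0,0} = 1
G(10) = mex{1,1} = 0
G(11) = mex{0,0} = 1
G(12) = mex{1,1} = 0
G(13) = mex{0,0} = 1
G(14) = mex{1,1} = 0
G(15) = mex{0,0} = 1
P-positions are exactly the n with G(n) = 0.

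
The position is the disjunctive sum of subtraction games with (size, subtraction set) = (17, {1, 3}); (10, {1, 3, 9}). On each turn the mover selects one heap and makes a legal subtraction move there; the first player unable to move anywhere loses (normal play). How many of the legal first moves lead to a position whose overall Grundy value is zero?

Heap A, S = {1, 3}:
n :  0  1  2  3  4  5  6  7  8  9 10 11 12 13 14 15 16 17
G :  0  1  0  1  0  1  0  1  0  1  0  1  0  1  0  1  0  1
G_A(17) = 1.
Heap B, S = {1, 3, 9}:
G(0) = 0
G(1) = mex{0} = 1
G(2) = mex{1} = 0
G(3) = mex{0,0} = 1
G(4) = mex{1,1} = 0
G(5) = mex{0,0} = 1
G(6) = mex{1,1} = 0
G(7) = mex{0,0} = 1
G(8) = mex{1,1} = 0
G(9) = mex{0,0,0} = 1
G(10) = mex{1,1,1} = 0
G_B(10) = 0.
Combined Grundy value = 1 ⊕ 0 = 1.
A winning move leaves total XOR = 0, i.e. changes one component's Grundy value g to g ⊕ X where X is the current total.
Heap A: need g' = 1⊕1 = 0. Options: 17−1→G=0, 17−3→G=0. Hits: 2.
Heap B: need g' = 0⊕1 = 1. Options: 10−1→G=1, 10−3→G=1, 10−9→G=1. Hits: 3.

5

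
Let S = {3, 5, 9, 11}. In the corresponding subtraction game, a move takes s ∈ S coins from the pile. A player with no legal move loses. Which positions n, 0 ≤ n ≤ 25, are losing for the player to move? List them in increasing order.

G(0) = 0
G(1) = mex{} = 0
G(2) = mex{} = 0
G(3) = mex{0} = 1
G(4) = mex{0} = 1
G(5) = mex{0,0} = 1
G(6) = mex{1,0} = 2
G(7) = mex{1,0} = 2
G(8) = mex{1,1} = 0
G(9) = mex{2,1,0} = 3
G(10) = mex{2,1,0} = 3
G(11) = mex{0,2,0,0} = 1
G(12) = mex{3,2,1,0} = 4
G(13) = mex{3,0,1,0} = 2
G(14) = mex{1,3,1,1} = 0
G(15) = mex{4,3,2,1} = 0
G(16) = mex{2,1,2,1} = 0
G(17) = mex{0,4,0,2} = 1
G(18) = mex{0,2,3,2} = 1
G(19) = mex{0,0,3,0} = 1
G(20) = mex{1,0,1,3} = 2
G(21) = mex{1,0,4,3} = 2
G(22) = mex{1,1,2,1} = 0
G(23) = mex{2,1,0,4} = 3
G(24) = mex{2,1,0,2} = 3
G(25) = mex{0,2,0,0} = 1
P-positions are exactly the n with G(n) = 0.

0, 1, 2, 8, 14, 15, 16, 22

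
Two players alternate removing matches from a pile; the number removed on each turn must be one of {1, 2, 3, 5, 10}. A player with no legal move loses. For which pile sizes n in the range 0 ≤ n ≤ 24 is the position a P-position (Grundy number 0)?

G(0) = 0
G(1) = mex{0} = 1
G(2) = mex{1,0} = 2
G(3) = mex{2,1,0} = 3
G(4) = mex{3,2,1} = 0
G(5) = mex{0,3,2,0} = 1
G(6) = mex{1,0,3,1} = 2
G(7) = mex{2,1,0,2} = 3
G(8) = mex{3,2,1,3} = 0
G(9) = mex{0,3,2,0} = 1
G(10) = mex{1,0,3,1,0} = 2
G(11) = mex{2,1,0,2,1} = 3
G(12) = mex{3,2,1,3,2} = 0
G(13) = mex{0,3,2,0,3} = 1
G(14) = mex{1,0,3,1,0} = 2
G(15) = mex{2,1,0,2,1} = 3
G(16) = mex{3,2,1,3,2} = 0
G(17) = mex{0,3,2,0,3} = 1
G(18) = mex{1,0,3,1,0} = 2
G(19) = mex{2,1,0,2,1} = 3
G(20) = mex{3,2,1,3,2} = 0
G(21) = mex{0,3,2,0,3} = 1
G(22) = mex{1,0,3,1,0} = 2
G(23) = mex{2,1,0,2,1} = 3
G(24) = mex{3,2,1,3,2} = 0
P-positions are exactly the n with G(n) = 0.

0, 4, 8, 12, 16, 20, 24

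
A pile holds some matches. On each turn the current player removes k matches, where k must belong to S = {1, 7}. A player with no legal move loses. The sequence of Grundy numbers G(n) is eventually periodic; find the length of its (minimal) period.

2

G(0) = 0
G(1) = mex{0} = 1
G(2) = mex{1} = 0
G(3) = mex{0} = 1
G(4) = mex{1} = 0
G(5) = mex{0} = 1
G(6) = mex{1} = 0
G(7) = mex{0,0} = 1
G(8) = mex{1,1} = 0
G(9) = mex{0,0} = 1
G(10) = mex{1,1} = 0
G(11) = mex{0,0} = 1
G(12) = mex{1,1} = 0
G(13) = mex{0,0} = 1
G(14) = mex{1,1} = 0
G(n+2) = G(n) holds for n = 0,…,6 (a full window of length max(S) = 7), so the sequence is purely periodic with period 2.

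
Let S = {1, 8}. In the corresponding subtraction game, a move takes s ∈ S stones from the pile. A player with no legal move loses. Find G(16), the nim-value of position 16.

1

n :  0  1  2  3  4  5  6  7  8  9 10 11 12 13 14 15 16
G :  0  1  0  1  0  1  0  1  2  0  1  0  1  0  1  0  1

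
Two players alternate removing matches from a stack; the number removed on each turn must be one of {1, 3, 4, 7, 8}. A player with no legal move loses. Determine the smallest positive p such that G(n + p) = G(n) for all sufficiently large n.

11

G(0) = 0
G(1) = mex{0} = 1
G(2) = mex{1} = 0
G(3) = mex{0,0} = 1
G(4) = mex{1,1,0} = 2
G(5) = mex{2,0,1} = 3
G(6) = mex{3,1,0} = 2
G(7) = mex{2,2,1,0} = 3
G(8) = mex{3,3,2,1,0} = 4
G(9) = mex{4,2,3,0,1} = 5
G(10) = mex{5,3,2,1,0} = 4
G(11) = mex{4,4,3,2,1} = 0
G(12) = mex{0,5,4,3,2} = 1
G(13) = mex{1,4,5,2,3} = 0
G(14) = mex{0,0,4,3,2} = 1
G(15) = mex{1,1,0,4,3} = 2
G(16) = mex{2,0,1,5,4} = 3
G(17) = mex{3,1,0,4,5} = 2
G(18) = mex{2,2,1,0,4} = 3
G(19) = mex{3,3,2,1,0} = 4
G(20) = mex{4,2,3,0,1} = 5
G(21) = mex{5,3,2,1,0} = 4
G(22) = mex{4,4,3,2,1} = 0
G(23) = mex{0,5,4,3,2} = 1
G(n+11) = G(n) holds for n = 0,…,7 (a full window of length max(S) = 8), so the sequence is purely periodic with period 11.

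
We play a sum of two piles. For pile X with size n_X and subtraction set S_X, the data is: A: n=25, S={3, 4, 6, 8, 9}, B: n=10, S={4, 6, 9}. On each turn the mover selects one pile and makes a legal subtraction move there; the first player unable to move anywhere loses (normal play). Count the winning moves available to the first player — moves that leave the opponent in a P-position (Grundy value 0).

2

Pile A, S = {3, 4, 6, 8, 9}:
n :  0  1  2  3  4  5  6  7  8  9 10 11 12 13 14 15 16 17 18 19 20 21 22 23 24 25
G :  0  0  0  1  1  1  2  2  2  3  3  3  0  0  0  1  1  1  2  2  2  3  3  3  0  0
G_A(25) = 0.
Pile B, S = {4, 6, 9}:
G(0) = 0
G(1) = mex{} = 0
G(2) = mex{} = 0
G(3) = mex{} = 0
G(4) = mex{0} = 1
G(5) = mex{0} = 1
G(6) = mex{0,0} = 1
G(7) = mex{0,0} = 1
G(8) = mex{1,0} = 2
G(9) = mex{1,0,0} = 2
G(10) = mex{1,1,0} = 2
G_B(10) = 2.
Combined Grundy value = 0 ⊕ 2 = 2.
A winning move leaves total XOR = 0, i.e. changes one component's Grundy value g to g ⊕ X where X is the current total.
Pile A: need g' = 0⊕2 = 2. Options: 25−3→G=3, 25−4→G=3, 25−6→G=2, 25−8→G=1, 25−9→G=1. Hits: 1.
Pile B: need g' = 2⊕2 = 0. Options: 10−4→G=1, 10−6→G=1, 10−9→G=0. Hits: 1.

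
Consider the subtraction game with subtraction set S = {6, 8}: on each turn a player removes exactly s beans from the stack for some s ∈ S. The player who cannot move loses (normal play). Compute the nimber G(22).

n :  0  1  2  3  4  5  6  7  8  9 10 11 12 13 14 15 16 17 18 19 20 21 22
G :  0  0  0  0  0  0  1  1  1  1  1  1  2  2  0  0  0  0  0  0  1  1  1

1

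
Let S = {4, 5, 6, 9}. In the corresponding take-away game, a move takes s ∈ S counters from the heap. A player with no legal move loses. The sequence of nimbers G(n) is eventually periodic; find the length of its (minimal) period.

n :  0  1  2  3  4  5  6  7  8  9 10 11 12 13 14 15 16 17 18 19 20 21 22 23 24 25 26 27
G :  0  0  0  0  1  1  1  1  2  2  2  2  3  0  0  0  0  1  1  1  1  2  2  2  2  3  0  0
G(n+13) = G(n) holds for n = 0,…,8 (a full window of length max(S) = 9), so the sequence is purely periodic with period 13.

13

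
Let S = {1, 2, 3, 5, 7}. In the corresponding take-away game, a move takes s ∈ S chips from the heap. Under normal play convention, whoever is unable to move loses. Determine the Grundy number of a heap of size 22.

n :  0  1  2  3  4  5  6  7  8  9 10 11 12 13 14 15 16 17 18 19 20 21 22
G :  0  1  2  3  0  1  2  3  0  1  2  3  0  1  2  3  0  1  2  3  0  1  2

2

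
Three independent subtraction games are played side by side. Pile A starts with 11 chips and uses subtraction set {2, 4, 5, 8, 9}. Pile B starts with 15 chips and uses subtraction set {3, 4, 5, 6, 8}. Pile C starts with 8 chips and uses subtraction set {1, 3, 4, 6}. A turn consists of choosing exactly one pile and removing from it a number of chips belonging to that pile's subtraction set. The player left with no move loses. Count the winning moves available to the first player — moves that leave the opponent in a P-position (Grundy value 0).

4

Pile A, S = {2, 4, 5, 8, 9}:
G(0) = 0
G(1) = mex{} = 0
G(2) = mex{0} = 1
G(3) = mex{0} = 1
G(4) = mex{1,0} = 2
G(5) = mex{1,0,0} = 2
G(6) = mex{2,1,0} = 3
G(7) = mex{2,1,1} = 0
G(8) = mex{3,2,1,0} = 4
G(9) = mex{0,2,2,0,0} = 1
G(10) = mex{4,3,2,1,0} = 5
G(11) = mex{1,0,3,1,1} = 2
G_A(11) = 2.
Pile B, S = {3, 4, 5, 6, 8}:
n :  0  1  2  3  4  5  6  7  8  9 10 11 12 13 14 15
G :  0  0  0  1  1  1  2  2  2  3  3  0  0  0  1  1
G_B(15) = 1.
Pile C, S = {1, 3, 4, 6}:
n : 0 1 2 3 4 5 6 7 8
G : 0 1 0 1 2 3 2 0 1
G_C(8) = 1.
Combined Grundy value = 2 ⊕ 1 ⊕ 1 = 2.
A winning move leaves total XOR = 0, i.e. changes one component's Grundy value g to g ⊕ X where X is the current total.
Pile A: need g' = 2⊕2 = 0. Options: 11−2→G=1, 11−4→G=0, 11−5→G=3, 11−8→G=1, 11−9→G=1. Hits: 1.
Pile B: need g' = 1⊕2 = 3. Options: 15−3→G=0, 15−4→G=0, 15−5→G=3, 15−6→G=3, 15−8→G=2. Hits: 2.
Pile C: need g' = 1⊕2 = 3. Options: 8−1→G=0, 8−3→G=3, 8−4→G=2, 8−6→G=0. Hits: 1.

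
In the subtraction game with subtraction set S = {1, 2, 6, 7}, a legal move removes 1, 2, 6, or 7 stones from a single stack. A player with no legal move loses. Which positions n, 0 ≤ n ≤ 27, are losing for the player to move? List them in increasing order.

n :  0  1  2  3  4  5  6  7  8  9 10 11 12 13 14 15 16 17 18 19 20 21 22 23 24 25 26 27
G :  0  1  2  0  1  2  3  4  0  1  2  0  1  2  3  4  0  1  2  0  1  2  3  4  0  1  2  0
P-positions are exactly the n with G(n) = 0.

0, 3, 8, 11, 16, 19, 24, 27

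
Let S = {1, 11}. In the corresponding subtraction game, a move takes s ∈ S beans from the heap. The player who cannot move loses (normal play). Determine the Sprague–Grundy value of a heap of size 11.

n :  0  1  2  3  4  5  6  7  8  9 10 11
G :  0  1  0  1  0  1  0  1  0  1  0  1

1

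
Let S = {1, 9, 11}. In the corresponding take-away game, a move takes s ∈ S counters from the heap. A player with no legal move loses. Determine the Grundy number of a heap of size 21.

1

G(0) = 0
G(1) = mex{0} = 1
G(2) = mex{1} = 0
G(3) = mex{0} = 1
G(4) = mex{1} = 0
G(5) = mex{0} = 1
G(6) = mex{1} = 0
G(7) = mex{0} = 1
G(8) = mex{1} = 0
G(9) = mex{0,0} = 1
G(10) = mex{1,1} = 0
G(11) = mex{0,0,0} = 1
G(12) = mex{1,1,1} = 0
G(13) = mex{0,0,0} = 1
G(14) = mex{1,1,1} = 0
G(15) = mex{0,0,0} = 1
G(16) = mex{1,1,1} = 0
G(17) = mex{0,0,0} = 1
G(18) = mex{1,1,1} = 0
G(19) = mex{0,0,0} = 1
G(20) = mex{1,1,1} = 0
G(21) = mex{0,0,0} = 1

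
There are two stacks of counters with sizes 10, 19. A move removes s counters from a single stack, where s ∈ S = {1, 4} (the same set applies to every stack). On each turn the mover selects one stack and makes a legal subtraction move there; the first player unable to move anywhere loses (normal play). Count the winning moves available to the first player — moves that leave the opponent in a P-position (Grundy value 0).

All stacks use S = {1, 4}:
n :  0  1  2  3  4  5  6  7  8  9 10 11 12 13 14 15 16 17 18 19
G :  0  1  0  1  2  0  1  0  1  2  0  1  0  1  2  0  1  0  1  2
Stack A: G(10) = 0.
Stack B: G(19) = 2.
Combined Grundy value = 0 ⊕ 2 = 2.
A winning move leaves total XOR = 0, i.e. changes one component's Grundy value g to g ⊕ X where X is the current total.
Stack A: need g' = 0⊕2 = 2. Options: 10−1→G=2, 10−4→G=1. Hits: 1.
Stack B: need g' = 2⊕2 = 0. Options: 19−1→G=1, 19−4→G=0. Hits: 1.

2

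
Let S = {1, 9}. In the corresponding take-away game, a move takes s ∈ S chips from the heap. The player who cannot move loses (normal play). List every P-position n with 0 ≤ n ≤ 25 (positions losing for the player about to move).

G(0) = 0
G(1) = mex{0} = 1
G(2) = mex{1} = 0
G(3) = mex{0} = 1
G(4) = mex{1} = 0
G(5) = mex{0} = 1
G(6) = mex{1} = 0
G(7) = mex{0} = 1
G(8) = mex{1} = 0
G(9) = mex{0,0} = 1
G(10) = mex{1,1} = 0
G(11) = mex{0,0} = 1
G(12) = mex{1,1} = 0
G(13) = mex{0,0} = 1
G(14) = mex{1,1} = 0
G(15) = mex{0,0} = 1
G(16) = mex{1,1} = 0
G(17) = mex{0,0} = 1
G(18) = mex{1,1} = 0
G(19) = mex{0,0} = 1
G(20) = mex{1,1} = 0
G(21) = mex{0,0} = 1
G(22) = mex{1,1} = 0
G(23) = mex{0,0} = 1
G(24) = mex{1,1} = 0
G(25) = mex{0,0} = 1
P-positions are exactly the n with G(n) = 0.

0, 2, 4, 6, 8, 10, 12, 14, 16, 18, 20, 22, 24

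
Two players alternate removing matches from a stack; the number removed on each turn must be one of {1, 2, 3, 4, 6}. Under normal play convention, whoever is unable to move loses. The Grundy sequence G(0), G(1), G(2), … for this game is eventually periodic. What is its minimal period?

5

G(0) = 0
G(1) = mex{0} = 1
G(2) = mex{1,0} = 2
G(3) = mex{2,1,0} = 3
G(4) = mex{3,2,1,0} = 4
G(5) = mex{4,3,2,1} = 0
G(6) = mex{0,4,3,2,0} = 1
G(7) = mex{1,0,4,3,1} = 2
G(8) = mex{2,1,0,4,2} = 3
G(9) = mex{3,2,1,0,3} = 4
G(10) = mex{4,3,2,1,4} = 0
G(11) = mex{0,4,3,2,0} = 1
G(12) = mex{1,0,4,3,1} = 2
G(13) = mex{2,1,0,4,2} = 3
G(14) = mex{3,2,1,0,3} = 4
G(n+5) = G(n) holds for n = 0,…,5 (a full window of length max(S) = 6), so the sequence is purely periodic with period 5.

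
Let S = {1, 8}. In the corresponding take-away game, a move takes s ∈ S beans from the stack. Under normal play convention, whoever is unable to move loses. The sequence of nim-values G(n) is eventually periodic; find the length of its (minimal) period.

9

n :  0  1  2  3  4  5  6  7  8  9 10 11 12 13 14 15 16 17 18 19
G :  0  1  0  1  0  1  0  1  2  0  1  0  1  0  1  0  1  2  0  1
G(n+9) = G(n) holds for n = 0,…,7 (a full window of length max(S) = 8), so the sequence is purely periodic with period 9.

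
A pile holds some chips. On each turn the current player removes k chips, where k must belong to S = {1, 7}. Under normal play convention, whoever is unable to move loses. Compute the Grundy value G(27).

n :  0  1  2  3  4  5  6  7  8  9 10 11 12 13 14 15 16 17 18 19 20 21 22 23 24 25 26 27
G :  0  1  0  1  0  1  0  1  0  1  0  1  0  1  0  1  0  1  0  1  0  1  0  1  0  1  0  1

1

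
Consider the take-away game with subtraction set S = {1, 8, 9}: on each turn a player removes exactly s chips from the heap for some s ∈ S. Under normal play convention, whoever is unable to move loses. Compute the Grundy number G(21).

n :  0  1  2  3  4  5  6  7  8  9 10 11 12 13 14 15 16 17 18 19 20 21
G :  0  1  0  1  0  1  0  1  2  3  2  3  2  3  2  3  0  1  0  1  0  1

1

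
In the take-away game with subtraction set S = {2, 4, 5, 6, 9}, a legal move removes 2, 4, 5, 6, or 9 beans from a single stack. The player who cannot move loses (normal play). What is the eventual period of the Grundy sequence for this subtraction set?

18

G(0) = 0
G(1) = mex{} = 0
G(2) = mex{0} = 1
G(3) = mex{0} = 1
G(4) = mex{1,0} = 2
G(5) = mex{1,0,0} = 2
G(6) = mex{2,1,0,0} = 3
G(7) = mex{2,1,1,0} = 3
G(8) = mex{3,2,1,1} = 0
G(9) = mex{3,2,2,1,0} = 4
G(10) = mex{0,3,2,2,0} = 1
G(11) = mex{4,3,3,2,1} = 0
G(12) = mex{1,0,3,3,1} = 2
G(13) = mex{0,4,0,3,2} = 1
G(14) = mex{2,1,4,0,2} = 3
G(15) = mex{1,0,1,4,3} = 2
G(16) = mex{3,2,0,1,3} = 4
G(17) = mex{2,1,2,0,0} = 3
G(18) = mex{4,3,1,2,4} = 0
G(19) = mex{3,2,3,1,1} = 0
G(20) = mex{0,4,2,3,0} = 1
G(21) = mex{0,3,4,2,2} = 1
G(22) = mex{1,0,3,4,1} = 2
G(23) = mex{1,0,0,3,3} = 2
G(24) = mex{2,1,0,0,2} = 3
G(25) = mex{2,1,1,0,4} = 3
G(26) = mex{3,2,1,1,3} = 0
G(27) = mex{3,2,2,1,0} = 4
G(28) = mex{0,3,2,2,0} = 1
G(29) = mex{4,3,3,2,1} = 0
G(30) = mex{1,0,3,3,1} = 2
G(31) = mex{0,4,0,3,2} = 1
G(32) = mex{2,1,4,0,2} = 3
G(33) = mex{1,0,1,4,3} = 2
G(34) = mex{3,2,0,1,3} = 4
G(35) = mex{2,1,2,0,0} = 3
G(36) = mex{4,3,1,2,4} = 0
G(37) = mex{3,2,3,1,1} = 0
G(n+18) = G(n) holds for n = 0,…,8 (a full window of length max(S) = 9), so the sequence is purely periodic with period 18.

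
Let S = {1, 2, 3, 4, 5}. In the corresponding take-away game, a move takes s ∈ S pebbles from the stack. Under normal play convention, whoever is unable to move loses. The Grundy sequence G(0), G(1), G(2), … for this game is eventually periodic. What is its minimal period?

6

n :  0  1  2  3  4  5  6  7  8  9 10 11 12 13 14
G :  0  1  2  3  4  5  0  1  2  3  4  5  0  1  2
G(n+6) = G(n) holds for n = 0,…,4 (a full window of length max(S) = 5), so the sequence is purely periodic with period 6.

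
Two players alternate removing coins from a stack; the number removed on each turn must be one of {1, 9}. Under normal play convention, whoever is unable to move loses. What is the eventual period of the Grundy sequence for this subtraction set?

2

n :  0  1  2  3  4  5  6  7  8  9 10 11 12 13 14
G :  0  1  0  1  0  1  0  1  0  1  0  1  0  1  0
G(n+2) = G(n) holds for n = 0,…,8 (a full window of length max(S) = 9), so the sequence is purely periodic with period 2.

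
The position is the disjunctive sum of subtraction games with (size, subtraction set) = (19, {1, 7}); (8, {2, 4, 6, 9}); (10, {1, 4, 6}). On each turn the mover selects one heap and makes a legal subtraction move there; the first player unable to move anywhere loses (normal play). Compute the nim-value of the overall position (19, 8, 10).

1

Heap A, S = {1, 7}:
G(0) = 0
G(1) = mex{0} = 1
G(2) = mex{1} = 0
G(3) = mex{0} = 1
G(4) = mex{1} = 0
G(5) = mex{0} = 1
G(6) = mex{1} = 0
G(7) = mex{0,0} = 1
G(8) = mex{1,1} = 0
G(9) = mex{0,0} = 1
G(10) = mex{1,1} = 0
G(11) = mex{0,0} = 1
G(12) = mex{1,1} = 0
G(13) = mex{0,0} = 1
G(14) = mex{1,1} = 0
G(15) = mex{0,0} = 1
G(16) = mex{1,1} = 0
G(17) = mex{0,0} = 1
G(18) = mex{1,1} = 0
G(19) = mex{0,0} = 1
G_A(19) = 1.
Heap B, S = {2, 4, 6, 9}:
n : 0 1 2 3 4 5 6 7 8
G : 0 0 1 1 2 2 3 3 0
G_B(8) = 0.
Heap C, S = {1, 4, 6}:
n :  0  1  2  3  4  5  6  7  8  9 10
G :  0  1  0  1  2  0  1  0  1  2  0
G_C(10) = 0.
Combined Grundy value = 1 ⊕ 0 ⊕ 0 = 1.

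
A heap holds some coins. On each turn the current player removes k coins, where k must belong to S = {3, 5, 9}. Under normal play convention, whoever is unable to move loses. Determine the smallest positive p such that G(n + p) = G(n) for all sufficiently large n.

2

G(0) = 0
G(1) = mex{} = 0
G(2) = mex{} = 0
G(3) = mex{0} = 1
G(4) = mex{0} = 1
G(5) = mex{0,0} = 1
G(6) = mex{1,0} = 2
G(7) = mex{1,0} = 2
G(8) = mex{1,1} = 0
G(9) = mex{2,1,0} = 3
G(10) = mex{2,1,0} = 3
G(11) = mex{0,2,0} = 1
G(12) = mex{3,2,1} = 0
G(13) = mex{3,0,1} = 2
G(14) = mex{1,3,1} = 0
G(15) = mex{0,3,2} = 1
G(16) = mex{2,1,2} = 0
G(17) = mex{0,0,0} = 1
G(18) = mex{1,2,3} = 0
G(19) = mex{0,0,3} = 1
G(20) = mex{1,1,1} = 0
G(21) = mex{0,0,0} = 1
G(22) = mex{1,1,2} = 0
G(23) = mex{0,0,0} = 1
G(24) = mex{1,1,1} = 0
G(25) = mex{0,0,0} = 1
G(26) = mex{1,1,1} = 0
From n = 14 onward G(n+2) = G(n); since this holds over max(S) = 9 consecutive positions the period is 2 (pre-period 14).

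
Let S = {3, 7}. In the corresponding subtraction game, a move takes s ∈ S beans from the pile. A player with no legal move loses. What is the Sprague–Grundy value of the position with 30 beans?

G(0) = 0
G(1) = mex{} = 0
G(2) = mex{} = 0
G(3) = mex{0} = 1
G(4) = mex{0} = 1
G(5) = mex{0} = 1
G(6) = mex{1} = 0
G(7) = mex{1,0} = 2
G(8) = mex{1,0} = 2
G(9) = mex{0,0} = 1
G(10) = mex{2,1} = 0
G(11) = mex{2,1} = 0
G(12) = mex{1,1} = 0
G(13) = mex{0,0} = 1
G(14) = mex{0,2} = 1
G(15) = mex{0,2} = 1
G(16) = mex{1,1} = 0
G(17) = mex{1,0} = 2
G(18) = mex{1,0} = 2
G(19) = mex{0,0} = 1
G(20) = mex{2,1} = 0
G(21) = mex{2,1} = 0
G(22) = mex{1,1} = 0
G(23) = mex{0,0} = 1
G(24) = mex{0,2} = 1
G(25) = mex{0,2} = 1
G(26) = mex{1,1} = 0
G(27) = mex{1,0} = 2
G(28) = mex{1,0} = 2
G(29) = mex{0,0} = 1
G(30) = mex{2,1} = 0

0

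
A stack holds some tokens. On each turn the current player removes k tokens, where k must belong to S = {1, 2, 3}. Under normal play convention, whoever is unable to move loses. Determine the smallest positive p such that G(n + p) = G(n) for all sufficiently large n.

4

G(0) = 0
G(1) = mex{0} = 1
G(2) = mex{1,0} = 2
G(3) = mex{2,1,0} = 3
G(4) = mex{3,2,1} = 0
G(5) = mex{0,3,2} = 1
G(6) = mex{1,0,3} = 2
G(7) = mex{2,1,0} = 3
G(8) = mex{3,2,1} = 0
G(9) = mex{0,3,2} = 1
G(10) = mex{1,0,3} = 2
G(11) = mex{2,1,0} = 3
G(12) = mex{3,2,1} = 0
G(13) = mex{0,3,2} = 1
G(14) = mex{1,0,3} = 2
G(n+4) = G(n) holds for n = 0,…,2 (a full window of length max(S) = 3), so the sequence is purely periodic with period 4.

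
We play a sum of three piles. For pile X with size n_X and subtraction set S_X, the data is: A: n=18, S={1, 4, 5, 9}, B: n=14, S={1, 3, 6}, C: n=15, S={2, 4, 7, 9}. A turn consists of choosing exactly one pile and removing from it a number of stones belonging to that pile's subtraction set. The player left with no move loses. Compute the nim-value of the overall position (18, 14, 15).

Pile A, S = {1, 4, 5, 9}:
n :  0  1  2  3  4  5  6  7  8  9 10 11 12 13 14 15 16 17 18
G :  0  1  0  1  2  3  2  3  0  1  0  1  2  3  2  3  0  1  0
G_A(18) = 0.
Pile B, S = {1, 3, 6}:
n :  0  1  2  3  4  5  6  7  8  9 10 11 12 13 14
G :  0  1  0  1  0  1  2  3  2  0  1  0  1  0  1
G_B(14) = 1.
Pile C, S = {2, 4, 7, 9}:
n :  0  1  2  3  4  5  6  7  8  9 10 11 12 13 14 15
G :  0  0  1  1  2  2  0  3  1  4  2  0  0  1  1  2
G_C(15) = 2.
Combined Grundy value = 0 ⊕ 1 ⊕ 2 = 3.

3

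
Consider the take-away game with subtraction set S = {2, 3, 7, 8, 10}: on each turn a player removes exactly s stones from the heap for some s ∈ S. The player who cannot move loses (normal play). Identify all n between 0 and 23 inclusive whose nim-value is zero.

n :  0  1  2  3  4  5  6  7  8  9 10 11 12 13 14 15 16 17 18 19 20 21 22 23
G :  0  0  1  1  2  0  0  1  1  2  2  3  3  4  4  2  3  0  0  1  1  2  0  0
P-positions are exactly the n with G(n) = 0.

0, 1, 5, 6, 17, 18, 22, 23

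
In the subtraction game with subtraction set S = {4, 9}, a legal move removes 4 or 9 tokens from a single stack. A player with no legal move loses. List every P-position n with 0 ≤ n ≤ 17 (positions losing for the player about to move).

n :  0  1  2  3  4  5  6  7  8  9 10 11 12 13 14 15 16 17
G :  0  0  0  0  1  1  1  1  0  2  2  2  1  0  0  0  0  1
P-positions are exactly the n with G(n) = 0.

0, 1, 2, 3, 8, 13, 14, 15, 16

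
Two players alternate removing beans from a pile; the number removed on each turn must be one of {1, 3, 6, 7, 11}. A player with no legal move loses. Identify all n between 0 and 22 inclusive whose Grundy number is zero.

G(0) = 0
G(1) = mex{0} = 1
G(2) = mex{1} = 0
G(3) = mex{0,0} = 1
G(4) = mex{1,1} = 0
G(5) = mex{0,0} = 1
G(6) = mex{1,1,0} = 2
G(7) = mex{2,0,1,0} = 3
G(8) = mex{3,1,0,1} = 2
G(9) = mex{2,2,1,0} = 3
G(10) = mex{3,3,0,1} = 2
G(11) = mex{2,2,1,0,0} = 3
G(12) = mex{3,3,2,1,1} = 0
G(13) = mex{0,2,3,2,0} = 1
G(14) = mex{1,3,2,3,1} = 0
G(15) = mex{0,0,3,2,0} = 1
G(16) = mex{1,1,2,3,1} = 0
G(17) = mex{0,0,3,2,2} = 1
G(18) = mex{1,1,0,3,3} = 2
G(19) = mex{2,0,1,0,2} = 3
G(20) = mex{3,1,0,1,3} = 2
G(21) = mex{2,2,1,0,2} = 3
G(22) = mex{3,3,0,1,3} = 2
P-positions are exactly the n with G(n) = 0.

0, 2, 4, 12, 14, 16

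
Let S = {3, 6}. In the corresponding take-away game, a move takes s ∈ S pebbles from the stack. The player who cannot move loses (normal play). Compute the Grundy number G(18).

0

G(0) = 0
G(1) = mex{} = 0
G(2) = mex{} = 0
G(3) = mex{0} = 1
G(4) = mex{0} = 1
G(5) = mex{0} = 1
G(6) = mex{1,0} = 2
G(7) = mex{1,0} = 2
G(8) = mex{1,0} = 2
G(9) = mex{2,1} = 0
G(10) = mex{2,1} = 0
G(11) = mex{2,1} = 0
G(12) = mex{0,2} = 1
G(13) = mex{0,2} = 1
G(14) = mex{0,2} = 1
G(15) = mex{1,0} = 2
G(16) = mex{1,0} = 2
G(17) = mex{1,0} = 2
G(18) = mex{2,1} = 0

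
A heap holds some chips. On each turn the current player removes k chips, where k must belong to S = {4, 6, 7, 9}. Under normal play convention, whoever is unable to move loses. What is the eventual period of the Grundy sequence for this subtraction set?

n :  0  1  2  3  4  5  6  7  8  9 10 11 12 13 14 15 16 17 18 19 20 21 22 23 24 25 26 27
G :  0  0  0  0  1  1  1  1  2  2  2  2  3  0  0  0  0  1  1  1  1  2  2  2  2  3  0  0
G(n+13) = G(n) holds for n = 0,…,8 (a full window of length max(S) = 9), so the sequence is purely periodic with period 13.

13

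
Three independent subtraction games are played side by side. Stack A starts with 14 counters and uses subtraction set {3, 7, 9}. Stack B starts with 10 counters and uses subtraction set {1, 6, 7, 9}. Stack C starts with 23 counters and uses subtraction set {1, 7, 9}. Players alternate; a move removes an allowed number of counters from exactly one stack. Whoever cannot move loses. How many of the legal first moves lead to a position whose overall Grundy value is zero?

3

Stack A, S = {3, 7, 9}:
G(0) = 0
G(1) = mex{} = 0
G(2) = mex{} = 0
G(3) = mex{0} = 1
G(4) = mex{0} = 1
G(5) = mex{0} = 1
G(6) = mex{1} = 0
G(7) = mex{1,0} = 2
G(8) = mex{1,0} = 2
G(9) = mex{0,0,0} = 1
G(10) = mex{2,1,0} = 3
G(11) = mex{2,1,0} = 3
G(12) = mex{1,1,1} = 0
G(13) = mex{3,0,1} = 2
G(14) = mex{3,2,1} = 0
G_A(14) = 0.
Stack B, S = {1, 6, 7, 9}:
G(0) = 0
G(1) = mex{0} = 1
G(2) = mex{1} = 0
G(3) = mex{0} = 1
G(4) = mex{1} = 0
G(5) = mex{0} = 1
G(6) = mex{1,0} = 2
G(7) = mex{2,1,0} = 3
G(8) = mex{3,0,1} = 2
G(9) = mex{2,1,0,0} = 3
G(10) = mex{3,0,1,1} = 2
G_B(10) = 2.
Stack C, S = {1, 7, 9}:
n :  0  1  2  3  4  5  6  7  8  9 10 11 12 13 14 15 16 17 18 19 20 21 22 23
G :  0  1  0  1  0  1  0  1  0  1  0  1  0  1  0  1  0  1  0  1  0  1  0  1
G_C(23) = 1.
Combined Grundy value = 0 ⊕ 2 ⊕ 1 = 3.
A winning move leaves total XOR = 0, i.e. changes one component's Grundy value g to g ⊕ X where X is the current total.
Stack A: need g' = 0⊕3 = 3. Options: 14−3→G=3, 14−7→G=2, 14−9→G=1. Hits: 1.
Stack B: need g' = 2⊕3 = 1. Options: 10−1→G=3, 10−6→G=0, 10−7→G=1, 10−9→G=1. Hits: 2.
Stack C: need g' = 1⊕3 = 2. Options: 23−1→G=0, 23−7→G=0, 23−9→G=0. Hits: 0.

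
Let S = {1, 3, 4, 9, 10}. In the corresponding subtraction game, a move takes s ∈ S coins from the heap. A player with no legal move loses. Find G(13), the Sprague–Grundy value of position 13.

n :  0  1  2  3  4  5  6  7  8  9 10 11 12 13
G :  0  1  0  1  2  3  2  0  1  4  3  2  3  0

0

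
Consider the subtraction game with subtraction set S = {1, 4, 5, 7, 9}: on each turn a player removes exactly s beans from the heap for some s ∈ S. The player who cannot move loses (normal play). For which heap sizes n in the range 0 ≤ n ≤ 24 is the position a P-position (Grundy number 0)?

n :  0  1  2  3  4  5  6  7  8  9 10 11 12 13 14 15 16 17 18 19 20 21 22 23 24
G :  0  1  0  1  2  3  2  3  0  1  0  1  2  3  2  3  0  1  0  1  2  3  2  3  0
P-positions are exactly the n with G(n) = 0.

0, 2, 8, 10, 16, 18, 24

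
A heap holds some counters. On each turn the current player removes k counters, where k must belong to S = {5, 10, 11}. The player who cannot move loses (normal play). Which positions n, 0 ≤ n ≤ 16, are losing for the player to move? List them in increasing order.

0, 1, 2, 3, 4, 16

n :  0  1  2  3  4  5  6  7  8  9 10 11 12 13 14 15 16
G :  0  0  0  0  0  1  1  1  1  1  2  2  2  2  2  3  0
P-positions are exactly the n with G(n) = 0.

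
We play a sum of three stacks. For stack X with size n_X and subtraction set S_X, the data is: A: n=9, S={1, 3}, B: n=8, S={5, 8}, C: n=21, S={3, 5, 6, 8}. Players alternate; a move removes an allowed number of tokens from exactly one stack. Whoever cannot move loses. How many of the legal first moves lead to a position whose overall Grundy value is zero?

1

Stack A, S = {1, 3}:
G(0) = 0
G(1) = mex{0} = 1
G(2) = mex{1} = 0
G(3) = mex{0,0} = 1
G(4) = mex{1,1} = 0
G(5) = mex{0,0} = 1
G(6) = mex{1,1} = 0
G(7) = mex{0,0} = 1
G(8) = mex{1,1} = 0
G(9) = mex{0,0} = 1
G_A(9) = 1.
Stack B, S = {5, 8}:
G(0) = 0
G(1) = mex{} = 0
G(2) = mex{} = 0
G(3) = mex{} = 0
G(4) = mex{} = 0
G(5) = mex{0} = 1
G(6) = mex{0} = 1
G(7) = mex{0} = 1
G(8) = mex{0,0} = 1
G_B(8) = 1.
Stack C, S = {3, 5, 6, 8}:
G(0) = 0
G(1) = mex{} = 0
G(2) = mex{} = 0
G(3) = mex{0} = 1
G(4) = mex{0} = 1
G(5) = mex{0,0} = 1
G(6) = mex{1,0,0} = 2
G(7) = mex{1,0,0} = 2
G(8) = mex{1,1,0,0} = 2
G(9) = mex{2,1,1,0} = 3
G(10) = mex{2,1,1,0} = 3
G(11) = mex{2,2,1,1} = 0
G(12) = mex{3,2,2,1} = 0
G(13) = mex{3,2,2,1} = 0
G(14) = mex{0,3,2,2} = 1
G(15) = mex{0,3,3,2} = 1
G(16) = mex{0,0,3,2} = 1
G(17) = mex{1,0,0,3} = 2
G(18) = mex{1,0,0,3} = 2
G(19) = mex{1,1,0,0} = 2
G(20) = mex{2,1,1,0} = 3
G(21) = mex{2,1,1,0} = 3
G_C(21) = 3.
Combined Grundy value = 1 ⊕ 1 ⊕ 3 = 3.
A winning move leaves total XOR = 0, i.e. changes one component's Grundy value g to g ⊕ X where X is the current total.
Stack A: need g' = 1⊕3 = 2. Options: 9−1→G=0, 9−3→G=0. Hits: 0.
Stack B: need g' = 1⊕3 = 2. Options: 8−5→G=0, 8−8→G=0. Hits: 0.
Stack C: need g' = 3⊕3 = 0. Options: 21−3→G=2, 21−5→G=1, 21−6→G=1, 21−8→G=0. Hits: 1.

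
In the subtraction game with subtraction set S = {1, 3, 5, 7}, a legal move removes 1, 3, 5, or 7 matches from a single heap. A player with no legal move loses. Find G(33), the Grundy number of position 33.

G(0) = 0
G(1) = mex{0} = 1
G(2) = mex{1} = 0
G(3) = mex{0,0} = 1
G(4) = mex{1,1} = 0
G(5) = mex{0,0,0} = 1
G(6) = mex{1,1,1} = 0
G(7) = mex{0,0,0,0} = 1
G(8) = mex{1,1,1,1} = 0
G(9) = mex{0,0,0,0} = 1
G(10) = mex{1,1,1,1} = 0
G(11) = mex{0,0,0,0} = 1
G(12) = mex{1,1,1,1} = 0
G(13) = mex{0,0,0,0} = 1
G(14) = mex{1,1,1,1} = 0
G(15) = mex{0,0,0,0} = 1
G(16) = mex{1,1,1,1} = 0
G(17) = mex{0,0,0,0} = 1
G(18) = mex{1,1,1,1} = 0
G(19) = mex{0,0,0,0} = 1
G(20) = mex{1,1,1,1} = 0
G(21) = mex{0,0,0,0} = 1
G(22) = mex{1,1,1,1} = 0
G(23) = mex{0,0,0,0} = 1
G(24) = mex{1,1,1,1} = 0
G(25) = mex{0,0,0,0} = 1
G(26) = mex{1,1,1,1} = 0
G(27) = mex{0,0,0,0} = 1
G(28) = mex{1,1,1,1} = 0
G(29) = mex{0,0,0,0} = 1
G(30) = mex{1,1,1,1} = 0
G(31) = mex{0,0,0,0} = 1
G(32) = mex{1,1,1,1} = 0
G(33) = mex{0,0,0,0} = 1

1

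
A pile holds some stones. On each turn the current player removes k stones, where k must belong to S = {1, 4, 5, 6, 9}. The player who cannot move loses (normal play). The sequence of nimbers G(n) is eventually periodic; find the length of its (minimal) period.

G(0) = 0
G(1) = mex{0} = 1
G(2) = mex{1} = 0
G(3) = mex{0} = 1
G(4) = mex{1,0} = 2
G(5) = mex{2,1,0} = 3
G(6) = mex{3,0,1,0} = 2
G(7) = mex{2,1,0,1} = 3
G(8) = mex{3,2,1,0} = 4
G(9) = mex{4,3,2,1,0} = 5
G(10) = mex{5,2,3,2,1} = 0
G(11) = mex{0,3,2,3,0} = 1
G(12) = mex{1,4,3,2,1} = 0
G(13) = mex{0,5,4,3,2} = 1
G(14) = mex{1,0,5,4,3} = 2
G(15) = mex{2,1,0,5,2} = 3
G(16) = mex{3,0,1,0,3} = 2
G(17) = mex{2,1,0,1,4} = 3
G(18) = mex{3,2,1,0,5} = 4
G(19) = mex{4,3,2,1,0} = 5
G(20) = mex{5,2,3,2,1} = 0
G(21) = mex{0,3,2,3,0} = 1
G(n+10) = G(n) holds for n = 0,…,8 (a full window of length max(S) = 9), so the sequence is purely periodic with period 10.

10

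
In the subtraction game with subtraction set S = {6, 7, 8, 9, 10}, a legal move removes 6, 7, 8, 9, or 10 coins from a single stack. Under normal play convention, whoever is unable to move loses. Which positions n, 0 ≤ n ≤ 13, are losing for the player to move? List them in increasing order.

G(0) = 0
G(1) = mex{} = 0
G(2) = mex{} = 0
G(3) = mex{} = 0
G(4) = mex{} = 0
G(5) = mex{} = 0
G(6) = mex{0} = 1
G(7) = mex{0,0} = 1
G(8) = mex{0,0,0} = 1
G(9) = mex{0,0,0,0} = 1
G(10) = mex{0,0,0,0,0} = 1
G(11) = mex{0,0,0,0,0} = 1
G(12) = mex{1,0,0,0,0} = 2
G(13) = mex{1,1,0,0,0} = 2
P-positions are exactly the n with G(n) = 0.

0, 1, 2, 3, 4, 5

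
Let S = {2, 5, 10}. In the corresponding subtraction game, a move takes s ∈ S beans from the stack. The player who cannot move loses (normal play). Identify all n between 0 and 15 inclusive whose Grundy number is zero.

0, 1, 4, 7, 8, 15

n :  0  1  2  3  4  5  6  7  8  9 10 11 12 13 14 15
G :  0  0  1  1  0  2  1  0  0  1  1  2  2  3  3  0
P-positions are exactly the n with G(n) = 0.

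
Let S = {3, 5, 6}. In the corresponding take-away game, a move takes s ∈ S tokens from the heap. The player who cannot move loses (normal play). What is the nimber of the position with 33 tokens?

2

n :  0  1  2  3  4  5  6  7  8  9 10 11 12 13 14 15 16 17 18 19 20 21 22 23 24 25 26 27 28 29 30 31 32 33
G :  0  0  0  1  1  1  2  2  2  0  0  0  1  1  1  2  2  2  0  0  0  1  1  1  2  2  2  0  0  0  1  1  1  2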